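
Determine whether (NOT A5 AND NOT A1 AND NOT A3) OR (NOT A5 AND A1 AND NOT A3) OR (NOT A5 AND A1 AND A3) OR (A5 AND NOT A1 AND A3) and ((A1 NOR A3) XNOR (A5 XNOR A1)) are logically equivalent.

Yes, they are equivalent — the two output columns agree on all 8 assignments:
A5 | A1 | A3 | Expression 1 | Expression 2
------------------------------------------
0 | 0 | 0 | 1 | 1
0 | 0 | 1 | 0 | 0
0 | 1 | 0 | 1 | 1
0 | 1 | 1 | 1 | 1
1 | 0 | 0 | 0 | 0
1 | 0 | 1 | 1 | 1
1 | 1 | 0 | 0 | 0
1 | 1 | 1 | 0 | 0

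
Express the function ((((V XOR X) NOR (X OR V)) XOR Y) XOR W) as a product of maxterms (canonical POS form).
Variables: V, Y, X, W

ΠM(1, 2, 4, 7, 8, 10, 13, 15) = (V OR Y OR X OR NOT W) AND (V OR Y OR NOT X OR W) AND (V OR NOT Y OR X OR W) AND (V OR NOT Y OR NOT X OR NOT W) AND (NOT V OR Y OR X OR W) AND (NOT V OR Y OR NOT X OR W) AND (NOT V OR NOT Y OR X OR NOT W) AND (NOT V OR NOT Y OR NOT X OR NOT W)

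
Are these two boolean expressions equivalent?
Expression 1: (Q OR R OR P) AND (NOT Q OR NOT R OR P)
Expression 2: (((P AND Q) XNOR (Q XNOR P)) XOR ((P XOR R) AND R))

Yes, they are equivalent — the two output columns agree on all 8 assignments:
Q | R | P | Expression 1 | Expression 2
---------------------------------------
0 | 0 | 0 | 0 | 0
0 | 0 | 1 | 1 | 1
0 | 1 | 0 | 1 | 1
0 | 1 | 1 | 1 | 1
1 | 0 | 0 | 1 | 1
1 | 0 | 1 | 1 | 1
1 | 1 | 0 | 0 | 0
1 | 1 | 1 | 1 | 1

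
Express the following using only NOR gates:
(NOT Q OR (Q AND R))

(((Q NOR Q) NOR ((Q NOR Q) NOR (R NOR R))) NOR ((Q NOR Q) NOR ((Q NOR Q) NOR (R NOR R))))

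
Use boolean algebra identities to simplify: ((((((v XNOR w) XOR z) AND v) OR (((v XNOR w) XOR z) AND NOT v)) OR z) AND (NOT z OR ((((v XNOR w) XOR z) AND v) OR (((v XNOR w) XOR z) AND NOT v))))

By distribution ((E OR v) AND (E OR NOT v) = E) then distribution ((E AND v) OR (E AND NOT v) = E):
= ((v XNOR w) XOR z)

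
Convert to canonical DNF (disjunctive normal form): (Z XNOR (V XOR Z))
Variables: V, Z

(NOT V AND NOT Z) OR (NOT V AND Z)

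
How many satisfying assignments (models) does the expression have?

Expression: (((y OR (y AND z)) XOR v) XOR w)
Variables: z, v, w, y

Satisfying assignments: (0,0,0,1), (0,0,1,0), (0,1,0,0), (0,1,1,1), (1,0,0,1), (1,0,1,0), (1,1,0,0), (1,1,1,1)
Count: 8 out of 16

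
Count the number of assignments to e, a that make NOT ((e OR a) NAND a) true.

Satisfying assignments: (0,1), (1,1)
Count: 2 out of 4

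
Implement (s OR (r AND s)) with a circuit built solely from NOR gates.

((s NOR ((r NOR r) NOR (s NOR s))) NOR (s NOR ((r NOR r) NOR (s NOR s))))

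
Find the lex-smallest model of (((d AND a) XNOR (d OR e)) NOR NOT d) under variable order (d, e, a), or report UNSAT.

d=1, e=0, a=0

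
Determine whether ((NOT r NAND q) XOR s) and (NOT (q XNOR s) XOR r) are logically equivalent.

No. Counterexample: with r=0, s=0, q=0, Expression 1 = 1 but Expression 2 = 0.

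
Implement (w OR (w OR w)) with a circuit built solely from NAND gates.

((w NAND w) NAND (((w NAND w) NAND (w NAND w)) NAND ((w NAND w) NAND (w NAND w))))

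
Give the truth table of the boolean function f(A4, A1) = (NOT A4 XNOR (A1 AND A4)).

A4 | A1 | Output
----------------
0 | 0 | 0
0 | 1 | 0
1 | 0 | 1
1 | 1 | 0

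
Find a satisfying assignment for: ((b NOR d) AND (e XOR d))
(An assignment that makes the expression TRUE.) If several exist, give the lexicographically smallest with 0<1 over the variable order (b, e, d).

b=0, e=1, d=0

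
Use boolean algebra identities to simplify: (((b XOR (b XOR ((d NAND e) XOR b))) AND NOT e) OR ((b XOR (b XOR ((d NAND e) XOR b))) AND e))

By distribution ((E AND v) OR (E AND NOT v) = E) then XOR self-cancellation ((E XOR v) XOR v = E):
= ((d NAND e) XOR b)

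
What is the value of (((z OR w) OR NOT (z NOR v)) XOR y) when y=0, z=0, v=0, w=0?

Substituting: (((0 OR 0) OR NOT (0 NOR 0)) XOR 0)
= 0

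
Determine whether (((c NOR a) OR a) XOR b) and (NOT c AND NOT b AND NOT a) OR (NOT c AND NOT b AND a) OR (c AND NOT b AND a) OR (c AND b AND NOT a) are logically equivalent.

Yes, they are equivalent — the two output columns agree on all 8 assignments:
c | b | a | Expression 1 | Expression 2
---------------------------------------
0 | 0 | 0 | 1 | 1
0 | 0 | 1 | 1 | 1
0 | 1 | 0 | 0 | 0
0 | 1 | 1 | 0 | 0
1 | 0 | 0 | 0 | 0
1 | 0 | 1 | 1 | 1
1 | 1 | 0 | 1 | 1
1 | 1 | 1 | 0 | 0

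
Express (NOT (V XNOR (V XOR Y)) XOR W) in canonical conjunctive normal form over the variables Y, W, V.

(Y OR W OR V) AND (Y OR W OR NOT V) AND (NOT Y OR NOT W OR V) AND (NOT Y OR NOT W OR NOT V)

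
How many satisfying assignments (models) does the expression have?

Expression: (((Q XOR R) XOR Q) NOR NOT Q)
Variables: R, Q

Satisfying assignments: (0,1)
Count: 1 out of 4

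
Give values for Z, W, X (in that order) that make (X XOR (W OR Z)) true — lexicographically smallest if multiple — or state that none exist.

Z=0, W=0, X=1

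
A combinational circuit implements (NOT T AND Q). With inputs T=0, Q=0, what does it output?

Substituting: (NOT 0 AND 0)
= 0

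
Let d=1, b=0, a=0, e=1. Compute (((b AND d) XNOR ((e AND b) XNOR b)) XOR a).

Substituting: (((0 AND 1) XNOR ((1 AND 0) XNOR 0)) XOR 0)
= 0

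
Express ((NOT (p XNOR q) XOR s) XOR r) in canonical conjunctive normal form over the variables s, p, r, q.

(s OR p OR r OR q) AND (s OR p OR NOT r OR NOT q) AND (s OR NOT p OR r OR NOT q) AND (s OR NOT p OR NOT r OR q) AND (NOT s OR p OR r OR NOT q) AND (NOT s OR p OR NOT r OR q) AND (NOT s OR NOT p OR r OR q) AND (NOT s OR NOT p OR NOT r OR NOT q)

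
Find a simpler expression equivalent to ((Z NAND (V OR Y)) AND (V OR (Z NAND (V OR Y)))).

By absorption (E AND (E OR v) = E):
= (Z NAND (V OR Y))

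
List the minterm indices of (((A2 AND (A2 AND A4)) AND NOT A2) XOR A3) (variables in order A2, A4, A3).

Σm(1, 3, 5, 7) = (NOT A2 AND NOT A4 AND A3) OR (NOT A2 AND A4 AND A3) OR (A2 AND NOT A4 AND A3) OR (A2 AND A4 AND A3)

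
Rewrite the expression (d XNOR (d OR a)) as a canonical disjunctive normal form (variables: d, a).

(NOT d AND NOT a) OR (d AND NOT a) OR (d AND a)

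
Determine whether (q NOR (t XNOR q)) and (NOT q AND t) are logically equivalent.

Yes, they are equivalent — the two output columns agree on all 4 assignments:
q | t | Expression 1 | Expression 2
-----------------------------------
0 | 0 | 0 | 0
0 | 1 | 1 | 1
1 | 0 | 0 | 0
1 | 1 | 0 | 0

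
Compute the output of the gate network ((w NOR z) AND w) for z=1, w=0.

Substituting: ((0 NOR 1) AND 0)
= 0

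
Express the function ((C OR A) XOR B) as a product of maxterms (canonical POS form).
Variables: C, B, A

ΠM(0, 3, 6, 7) = (C OR B OR A) AND (C OR NOT B OR NOT A) AND (NOT C OR NOT B OR A) AND (NOT C OR NOT B OR NOT A)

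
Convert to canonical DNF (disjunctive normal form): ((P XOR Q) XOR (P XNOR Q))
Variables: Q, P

(NOT Q AND NOT P) OR (NOT Q AND P) OR (Q AND NOT P) OR (Q AND P)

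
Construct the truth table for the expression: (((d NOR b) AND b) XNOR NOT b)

d | b | Output
--------------
0 | 0 | 0
0 | 1 | 1
1 | 0 | 0
1 | 1 | 1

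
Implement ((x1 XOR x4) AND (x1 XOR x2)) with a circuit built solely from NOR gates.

((((((x1 NOR x4) NOR (x1 NOR x4)) NOR ((x1 NOR x4) NOR (x1 NOR x4))) NOR ((((x1 NOR x1) NOR (x4 NOR x4)) NOR ((x1 NOR x1) NOR (x4 NOR x4))) NOR (((x1 NOR x1) NOR (x4 NOR x4)) NOR ((x1 NOR x1) NOR (x4 NOR x4))))) NOR ((((x1 NOR x4) NOR (x1 NOR x4)) NOR ((x1 NOR x4) NOR (x1 NOR x4))) NOR ((((x1 NOR x1) NOR (x4 NOR x4)) NOR ((x1 NOR x1) NOR (x4 NOR x4))) NOR (((x1 NOR x1) NOR (x4 NOR x4)) NOR ((x1 NOR x1) NOR (x4 NOR x4)))))) NOR (((((x1 NOR x2) NOR (x1 NOR x2)) NOR ((x1 NOR x2) NOR (x1 NOR x2))) NOR ((((x1 NOR x1) NOR (x2 NOR x2)) NOR ((x1 NOR x1) NOR (x2 NOR x2))) NOR (((x1 NOR x1) NOR (x2 NOR x2)) NOR ((x1 NOR x1) NOR (x2 NOR x2))))) NOR ((((x1 NOR x2) NOR (x1 NOR x2)) NOR ((x1 NOR x2) NOR (x1 NOR x2))) NOR ((((x1 NOR x1) NOR (x2 NOR x2)) NOR ((x1 NOR x1) NOR (x2 NOR x2))) NOR (((x1 NOR x1) NOR (x2 NOR x2)) NOR ((x1 NOR x1) NOR (x2 NOR x2)))))))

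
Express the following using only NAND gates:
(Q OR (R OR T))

((Q NAND Q) NAND (((R NAND R) NAND (T NAND T)) NAND ((R NAND R) NAND (T NAND T))))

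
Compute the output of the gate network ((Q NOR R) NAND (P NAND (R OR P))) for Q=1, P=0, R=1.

Substituting: ((1 NOR 1) NAND (0 NAND (1 OR 0)))
= 1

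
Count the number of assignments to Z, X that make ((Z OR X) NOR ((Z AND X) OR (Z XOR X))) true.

Satisfying assignments: (0,0)
Count: 1 out of 4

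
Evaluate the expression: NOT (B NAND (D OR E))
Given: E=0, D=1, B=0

Substituting: NOT (0 NAND (1 OR 0))
= 0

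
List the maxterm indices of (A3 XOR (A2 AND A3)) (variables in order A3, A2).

ΠM(0, 1, 3) = (A3 OR A2) AND (A3 OR NOT A2) AND (NOT A3 OR NOT A2)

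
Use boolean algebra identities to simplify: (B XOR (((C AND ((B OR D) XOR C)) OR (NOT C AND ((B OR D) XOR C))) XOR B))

By XOR self-cancellation ((E XOR v) XOR v = E) then distribution ((E AND v) OR (E AND NOT v) = E):
= ((B OR D) XOR C)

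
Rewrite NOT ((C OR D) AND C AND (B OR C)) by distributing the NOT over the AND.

NOT (C OR D) OR NOT C OR NOT (B OR C)
De Morgan's: NOT(AND of terms) = OR of negations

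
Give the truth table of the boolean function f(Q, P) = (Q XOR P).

Q | P | Output
--------------
0 | 0 | 0
0 | 1 | 1
1 | 0 | 1
1 | 1 | 0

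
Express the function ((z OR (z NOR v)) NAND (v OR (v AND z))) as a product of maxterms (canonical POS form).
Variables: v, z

ΠM(3) = (NOT v OR NOT z)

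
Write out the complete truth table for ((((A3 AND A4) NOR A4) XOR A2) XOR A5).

A2 | A5 | A3 | A4 | Output
--------------------------
0 | 0 | 0 | 0 | 1
0 | 0 | 0 | 1 | 0
0 | 0 | 1 | 0 | 1
0 | 0 | 1 | 1 | 0
0 | 1 | 0 | 0 | 0
0 | 1 | 0 | 1 | 1
0 | 1 | 1 | 0 | 0
0 | 1 | 1 | 1 | 1
1 | 0 | 0 | 0 | 0
1 | 0 | 0 | 1 | 1
1 | 0 | 1 | 0 | 0
1 | 0 | 1 | 1 | 1
1 | 1 | 0 | 0 | 1
1 | 1 | 0 | 1 | 0
1 | 1 | 1 | 0 | 1
1 | 1 | 1 | 1 | 0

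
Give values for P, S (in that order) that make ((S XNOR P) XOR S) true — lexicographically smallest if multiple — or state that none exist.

P=0, S=0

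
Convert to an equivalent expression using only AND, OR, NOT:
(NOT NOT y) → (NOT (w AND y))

NOT y OR (NOT (w AND y))
(Implication elimination: A → B = NOT A OR B)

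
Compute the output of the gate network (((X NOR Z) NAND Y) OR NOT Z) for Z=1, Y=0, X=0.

Substituting: (((0 NOR 1) NAND 0) OR NOT 1)
= 1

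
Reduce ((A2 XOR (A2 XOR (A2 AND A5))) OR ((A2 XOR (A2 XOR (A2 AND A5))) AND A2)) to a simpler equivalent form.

By absorption (E OR (E AND v) = E) then XOR self-cancellation ((E XOR v) XOR v = E):
= (A2 AND A5)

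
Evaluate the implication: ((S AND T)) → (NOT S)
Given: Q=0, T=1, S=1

Antecedent ((S AND T)) = 1; consequent (NOT S) = 0.
1 → 0 = 0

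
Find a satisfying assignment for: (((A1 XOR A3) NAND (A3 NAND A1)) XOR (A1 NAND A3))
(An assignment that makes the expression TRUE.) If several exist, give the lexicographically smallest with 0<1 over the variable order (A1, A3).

A1=0, A3=1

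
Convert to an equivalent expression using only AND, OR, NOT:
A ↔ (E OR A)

(A AND (E OR A)) OR (NOT A AND NOT (E OR A))
(Biconditional = both true or both false)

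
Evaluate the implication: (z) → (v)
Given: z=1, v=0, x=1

Antecedent (z) = 1; consequent (v) = 0.
1 → 0 = 0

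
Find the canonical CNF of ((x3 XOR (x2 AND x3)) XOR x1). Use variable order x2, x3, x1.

(x2 OR x3 OR x1) AND (x2 OR NOT x3 OR NOT x1) AND (NOT x2 OR x3 OR x1) AND (NOT x2 OR NOT x3 OR x1)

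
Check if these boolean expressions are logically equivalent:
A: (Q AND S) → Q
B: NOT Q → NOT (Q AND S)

Yes, Contrapositive is always equivalent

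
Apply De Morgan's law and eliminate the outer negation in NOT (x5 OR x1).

NOT x5 AND NOT x1
De Morgan's: NOT(OR of terms) = AND of negations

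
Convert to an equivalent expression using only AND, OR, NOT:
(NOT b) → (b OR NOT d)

b OR (b OR NOT d)
(Implication elimination: A → B = NOT A OR B)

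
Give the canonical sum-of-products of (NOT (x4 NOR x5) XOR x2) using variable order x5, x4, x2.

Σm(1, 2, 4, 6) = (NOT x5 AND NOT x4 AND x2) OR (NOT x5 AND x4 AND NOT x2) OR (x5 AND NOT x4 AND NOT x2) OR (x5 AND x4 AND NOT x2)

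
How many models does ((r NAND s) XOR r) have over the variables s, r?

Satisfying assignments: (0,0), (1,0), (1,1)
Count: 3 out of 4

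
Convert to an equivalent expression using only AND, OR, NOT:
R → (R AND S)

NOT R OR (R AND S)
(Implication elimination: A → B = NOT A OR B)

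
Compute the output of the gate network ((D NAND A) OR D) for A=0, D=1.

Substituting: ((1 NAND 0) OR 1)
= 1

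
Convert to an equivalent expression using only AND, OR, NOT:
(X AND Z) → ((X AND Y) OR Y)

NOT (X AND Z) OR ((X AND Y) OR Y)
(Implication elimination: A → B = NOT A OR B)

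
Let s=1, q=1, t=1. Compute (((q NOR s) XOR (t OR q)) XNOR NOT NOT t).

Substituting: (((1 NOR 1) XOR (1 OR 1)) XNOR NOT NOT 1)
= 1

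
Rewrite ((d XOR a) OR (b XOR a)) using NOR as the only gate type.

((((((d NOR a) NOR (d NOR a)) NOR ((d NOR a) NOR (d NOR a))) NOR ((((d NOR d) NOR (a NOR a)) NOR ((d NOR d) NOR (a NOR a))) NOR (((d NOR d) NOR (a NOR a)) NOR ((d NOR d) NOR (a NOR a))))) NOR ((((b NOR a) NOR (b NOR a)) NOR ((b NOR a) NOR (b NOR a))) NOR ((((b NOR b) NOR (a NOR a)) NOR ((b NOR b) NOR (a NOR a))) NOR (((b NOR b) NOR (a NOR a)) NOR ((b NOR b) NOR (a NOR a)))))) NOR (((((d NOR a) NOR (d NOR a)) NOR ((d NOR a) NOR (d NOR a))) NOR ((((d NOR d) NOR (a NOR a)) NOR ((d NOR d) NOR (a NOR a))) NOR (((d NOR d) NOR (a NOR a)) NOR ((d NOR d) NOR (a NOR a))))) NOR ((((b NOR a) NOR (b NOR a)) NOR ((b NOR a) NOR (b NOR a))) NOR ((((b NOR b) NOR (a NOR a)) NOR ((b NOR b) NOR (a NOR a))) NOR (((b NOR b) NOR (a NOR a)) NOR ((b NOR b) NOR (a NOR a)))))))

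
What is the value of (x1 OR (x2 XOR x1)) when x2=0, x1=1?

Substituting: (1 OR (0 XOR 1))
= 1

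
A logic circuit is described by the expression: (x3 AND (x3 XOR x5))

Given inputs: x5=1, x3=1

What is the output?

Substituting: (1 AND (1 XOR 1))
= 0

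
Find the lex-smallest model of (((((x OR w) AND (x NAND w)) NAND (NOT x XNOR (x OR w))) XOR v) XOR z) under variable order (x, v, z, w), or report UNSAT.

x=0, v=0, z=0, w=0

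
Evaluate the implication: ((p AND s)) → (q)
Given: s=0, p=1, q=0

Antecedent ((p AND s)) = 0; consequent (q) = 0.
0 → 0 = 1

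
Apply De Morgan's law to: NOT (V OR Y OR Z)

NOT V AND NOT Y AND NOT Z
De Morgan's: NOT(OR of terms) = AND of negations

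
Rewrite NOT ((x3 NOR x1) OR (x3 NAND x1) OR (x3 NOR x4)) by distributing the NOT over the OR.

NOT (x3 NOR x1) AND NOT (x3 NAND x1) AND NOT (x3 NOR x4)
De Morgan's: NOT(OR of terms) = AND of negations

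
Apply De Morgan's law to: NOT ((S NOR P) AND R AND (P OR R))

NOT (S NOR P) OR NOT R OR NOT (P OR R)
De Morgan's: NOT(AND of terms) = OR of negations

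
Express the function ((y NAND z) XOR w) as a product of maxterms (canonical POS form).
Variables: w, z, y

ΠM(3, 4, 5, 6) = (w OR NOT z OR NOT y) AND (NOT w OR z OR y) AND (NOT w OR z OR NOT y) AND (NOT w OR NOT z OR y)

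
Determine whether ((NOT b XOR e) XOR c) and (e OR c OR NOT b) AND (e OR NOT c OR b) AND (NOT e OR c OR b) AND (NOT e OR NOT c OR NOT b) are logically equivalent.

Yes, they are equivalent — the two output columns agree on all 8 assignments:
e | c | b | Expression 1 | Expression 2
---------------------------------------
0 | 0 | 0 | 1 | 1
0 | 0 | 1 | 0 | 0
0 | 1 | 0 | 0 | 0
0 | 1 | 1 | 1 | 1
1 | 0 | 0 | 0 | 0
1 | 0 | 1 | 1 | 1
1 | 1 | 0 | 1 | 1
1 | 1 | 1 | 0 | 0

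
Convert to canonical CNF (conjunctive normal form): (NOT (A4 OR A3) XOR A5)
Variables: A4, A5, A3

(A4 OR A5 OR NOT A3) AND (A4 OR NOT A5 OR A3) AND (NOT A4 OR A5 OR A3) AND (NOT A4 OR A5 OR NOT A3)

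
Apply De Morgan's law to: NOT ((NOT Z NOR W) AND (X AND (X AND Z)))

NOT (NOT Z NOR W) OR NOT (X AND (X AND Z))
De Morgan's: NOT(AND of terms) = OR of negations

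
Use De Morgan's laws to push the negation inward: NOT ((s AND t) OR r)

NOT (s AND t) AND NOT r
De Morgan's: NOT(OR of terms) = AND of negations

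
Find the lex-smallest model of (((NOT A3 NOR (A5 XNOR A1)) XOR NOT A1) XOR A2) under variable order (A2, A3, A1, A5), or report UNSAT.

A2=0, A3=0, A1=0, A5=0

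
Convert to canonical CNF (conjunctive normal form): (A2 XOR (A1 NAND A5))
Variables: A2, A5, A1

(A2 OR NOT A5 OR NOT A1) AND (NOT A2 OR A5 OR A1) AND (NOT A2 OR A5 OR NOT A1) AND (NOT A2 OR NOT A5 OR A1)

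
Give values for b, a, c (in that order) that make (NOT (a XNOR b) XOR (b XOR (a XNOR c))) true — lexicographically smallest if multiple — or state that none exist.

b=0, a=0, c=0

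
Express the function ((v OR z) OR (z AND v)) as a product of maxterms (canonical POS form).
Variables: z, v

ΠM(0) = (z OR v)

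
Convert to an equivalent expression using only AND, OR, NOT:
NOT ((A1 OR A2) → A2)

(A1 OR A2) AND NOT A2
(Negated implication: NOT(A → B) = A AND NOT B)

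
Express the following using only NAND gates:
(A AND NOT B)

((A NAND (B NAND B)) NAND (A NAND (B NAND B)))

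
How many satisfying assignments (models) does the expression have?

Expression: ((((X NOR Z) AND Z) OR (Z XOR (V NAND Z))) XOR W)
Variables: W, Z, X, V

Satisfying assignments: (0,0,0,0), (0,0,0,1), (0,0,1,0), (0,0,1,1), (0,1,0,1), (0,1,1,1), (1,1,0,0), (1,1,1,0)
Count: 8 out of 16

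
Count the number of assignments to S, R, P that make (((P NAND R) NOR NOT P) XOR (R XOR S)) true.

Satisfying assignments: (0,1,0), (1,0,0), (1,0,1), (1,1,1)
Count: 4 out of 8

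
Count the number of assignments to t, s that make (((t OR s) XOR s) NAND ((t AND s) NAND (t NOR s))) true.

Satisfying assignments: (0,0), (0,1), (1,1)
Count: 3 out of 4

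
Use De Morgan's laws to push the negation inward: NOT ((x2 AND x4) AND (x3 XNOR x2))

NOT (x2 AND x4) OR NOT (x3 XNOR x2)
De Morgan's: NOT(AND of terms) = OR of negations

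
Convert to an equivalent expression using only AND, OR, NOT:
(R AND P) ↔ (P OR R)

((R AND P) AND (P OR R)) OR (NOT (R AND P) AND NOT (P OR R))
(Biconditional = both true or both false)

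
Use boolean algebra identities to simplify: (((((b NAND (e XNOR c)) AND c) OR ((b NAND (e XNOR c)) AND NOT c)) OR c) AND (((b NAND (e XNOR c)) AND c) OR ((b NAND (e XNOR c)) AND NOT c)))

By absorption (E AND (E OR v) = E) then distribution ((E AND v) OR (E AND NOT v) = E):
= (b NAND (e XNOR c))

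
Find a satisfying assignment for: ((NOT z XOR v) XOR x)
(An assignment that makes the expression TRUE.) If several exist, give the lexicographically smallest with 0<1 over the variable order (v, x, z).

v=0, x=0, z=0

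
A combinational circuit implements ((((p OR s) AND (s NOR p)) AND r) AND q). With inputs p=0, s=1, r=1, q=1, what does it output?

Substituting: ((((0 OR 1) AND (1 NOR 0)) AND 1) AND 1)
= 0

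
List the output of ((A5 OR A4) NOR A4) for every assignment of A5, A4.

A5 | A4 | Output
----------------
0 | 0 | 1
0 | 1 | 0
1 | 0 | 0
1 | 1 | 0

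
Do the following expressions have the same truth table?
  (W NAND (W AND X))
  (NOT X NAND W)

No. Counterexample: with X=0, W=1, Expression 1 = 1 but Expression 2 = 0.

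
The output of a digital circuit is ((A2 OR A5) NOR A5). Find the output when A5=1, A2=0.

Substituting: ((0 OR 1) NOR 1)
= 0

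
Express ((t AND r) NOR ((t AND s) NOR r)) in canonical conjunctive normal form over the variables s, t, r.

(s OR t OR r) AND (s OR NOT t OR r) AND (s OR NOT t OR NOT r) AND (NOT s OR t OR r) AND (NOT s OR NOT t OR NOT r)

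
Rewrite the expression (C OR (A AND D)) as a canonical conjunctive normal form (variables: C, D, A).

(C OR D OR A) AND (C OR D OR NOT A) AND (C OR NOT D OR A)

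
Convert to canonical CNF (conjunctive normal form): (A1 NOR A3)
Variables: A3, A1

(A3 OR NOT A1) AND (NOT A3 OR A1) AND (NOT A3 OR NOT A1)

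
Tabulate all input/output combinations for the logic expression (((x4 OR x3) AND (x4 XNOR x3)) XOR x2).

x2 | x4 | x3 | Output
---------------------
0 | 0 | 0 | 0
0 | 0 | 1 | 0
0 | 1 | 0 | 0
0 | 1 | 1 | 1
1 | 0 | 0 | 1
1 | 0 | 1 | 1
1 | 1 | 0 | 1
1 | 1 | 1 | 0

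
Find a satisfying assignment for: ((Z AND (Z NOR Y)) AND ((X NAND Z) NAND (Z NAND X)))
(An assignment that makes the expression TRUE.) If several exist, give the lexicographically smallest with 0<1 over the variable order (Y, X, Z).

UNSATISFIABLE - no assignment makes this expression true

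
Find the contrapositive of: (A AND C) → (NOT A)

Contrapositive: A → NOT (A AND C)
Note: A statement and its contrapositive are logically equivalent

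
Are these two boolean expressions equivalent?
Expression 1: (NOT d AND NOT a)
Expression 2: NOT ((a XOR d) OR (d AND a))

Yes, they are equivalent — the two output columns agree on all 4 assignments:
d | a | Expression 1 | Expression 2
-----------------------------------
0 | 0 | 1 | 1
0 | 1 | 0 | 0
1 | 0 | 0 | 0
1 | 1 | 0 | 0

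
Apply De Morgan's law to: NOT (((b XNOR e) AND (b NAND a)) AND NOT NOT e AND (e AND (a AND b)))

NOT ((b XNOR e) AND (b NAND a)) OR NOT e OR NOT (e AND (a AND b))
De Morgan's: NOT(AND of terms) = OR of negations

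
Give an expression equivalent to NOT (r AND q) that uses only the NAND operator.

(((r NAND q) NAND (r NAND q)) NAND ((r NAND q) NAND (r NAND q)))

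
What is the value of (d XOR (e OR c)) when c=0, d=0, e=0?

Substituting: (0 XOR (0 OR 0))
= 0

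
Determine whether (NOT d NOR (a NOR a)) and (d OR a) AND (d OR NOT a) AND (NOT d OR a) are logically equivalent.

Yes, they are equivalent — the two output columns agree on all 4 assignments:
d | a | Expression 1 | Expression 2
-----------------------------------
0 | 0 | 0 | 0
0 | 1 | 0 | 0
1 | 0 | 0 | 0
1 | 1 | 1 | 1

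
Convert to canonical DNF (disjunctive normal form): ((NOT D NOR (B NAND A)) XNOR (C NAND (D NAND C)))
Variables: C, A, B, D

(NOT C AND A AND B AND D) OR (C AND NOT A AND NOT B AND NOT D) OR (C AND NOT A AND B AND NOT D) OR (C AND A AND NOT B AND NOT D) OR (C AND A AND B AND NOT D) OR (C AND A AND B AND D)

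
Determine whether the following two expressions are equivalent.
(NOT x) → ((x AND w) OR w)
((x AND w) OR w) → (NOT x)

No, Converse is not equivalent to original (counterexample: x=0, w=0)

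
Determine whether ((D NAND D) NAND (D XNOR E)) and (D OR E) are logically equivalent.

Yes, they are equivalent — the two output columns agree on all 4 assignments:
D | E | Expression 1 | Expression 2
-----------------------------------
0 | 0 | 0 | 0
0 | 1 | 1 | 1
1 | 0 | 1 | 1
1 | 1 | 1 | 1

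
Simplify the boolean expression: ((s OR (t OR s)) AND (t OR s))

By absorption (E AND (E OR v) = E):
= (t OR s)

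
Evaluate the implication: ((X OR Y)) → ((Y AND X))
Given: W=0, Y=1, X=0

Antecedent ((X OR Y)) = 1; consequent ((Y AND X)) = 0.
1 → 0 = 0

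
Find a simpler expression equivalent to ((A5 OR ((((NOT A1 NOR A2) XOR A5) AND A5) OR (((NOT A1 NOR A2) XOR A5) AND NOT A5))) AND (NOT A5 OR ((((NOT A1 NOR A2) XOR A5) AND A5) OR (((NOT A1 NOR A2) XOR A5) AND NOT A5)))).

By distribution ((E OR v) AND (E OR NOT v) = E) then distribution ((E AND v) OR (E AND NOT v) = E):
= ((NOT A1 NOR A2) XOR A5)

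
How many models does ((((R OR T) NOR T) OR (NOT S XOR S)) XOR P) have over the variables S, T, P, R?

Satisfying assignments: (0,0,0,0), (0,0,0,1), (0,1,0,0), (0,1,0,1), (1,0,0,0), (1,0,0,1), (1,1,0,0), (1,1,0,1)
Count: 8 out of 16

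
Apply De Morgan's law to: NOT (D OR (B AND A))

NOT D AND NOT (B AND A)
De Morgan's: NOT(OR of terms) = AND of negations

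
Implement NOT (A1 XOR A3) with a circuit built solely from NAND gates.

(((A1 NAND (A1 NAND A3)) NAND (A3 NAND (A1 NAND A3))) NAND ((A1 NAND (A1 NAND A3)) NAND (A3 NAND (A1 NAND A3))))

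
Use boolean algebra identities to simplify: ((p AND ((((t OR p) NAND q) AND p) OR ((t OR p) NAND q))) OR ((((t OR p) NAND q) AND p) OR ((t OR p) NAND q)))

By absorption (E OR (E AND v) = E) then absorption (E OR (E AND v) = E):
= ((t OR p) NAND q)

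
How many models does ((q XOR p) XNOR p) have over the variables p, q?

Satisfying assignments: (0,0), (1,0)
Count: 2 out of 4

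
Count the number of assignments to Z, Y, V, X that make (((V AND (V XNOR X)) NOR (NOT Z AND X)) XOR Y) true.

Satisfying assignments: (0,0,0,0), (0,0,1,0), (0,1,0,1), (0,1,1,1), (1,0,0,0), (1,0,0,1), (1,0,1,0), (1,1,1,1)
Count: 8 out of 16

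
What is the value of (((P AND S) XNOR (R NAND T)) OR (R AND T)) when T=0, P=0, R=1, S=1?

Substituting: (((0 AND 1) XNOR (1 NAND 0)) OR (1 AND 0))
= 0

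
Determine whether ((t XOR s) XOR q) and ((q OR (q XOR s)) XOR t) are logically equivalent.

No. Counterexample: with s=1, t=0, q=1, Expression 1 = 0 but Expression 2 = 1.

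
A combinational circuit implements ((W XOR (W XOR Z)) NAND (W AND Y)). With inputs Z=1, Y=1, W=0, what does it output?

Substituting: ((0 XOR (0 XOR 1)) NAND (0 AND 1))
= 1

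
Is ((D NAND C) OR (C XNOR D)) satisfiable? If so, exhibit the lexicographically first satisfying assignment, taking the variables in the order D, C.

D=0, C=0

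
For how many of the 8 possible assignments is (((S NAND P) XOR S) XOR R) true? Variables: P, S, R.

Satisfying assignments: (0,0,0), (0,1,1), (1,0,0), (1,1,0)
Count: 4 out of 8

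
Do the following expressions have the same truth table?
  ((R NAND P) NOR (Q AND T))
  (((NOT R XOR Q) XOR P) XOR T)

No. Counterexample: with Q=0, P=0, R=0, T=0, Expression 1 = 0 but Expression 2 = 1.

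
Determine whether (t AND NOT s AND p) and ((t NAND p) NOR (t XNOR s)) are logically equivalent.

Yes, they are equivalent — the two output columns agree on all 8 assignments:
t | s | p | Expression 1 | Expression 2
---------------------------------------
0 | 0 | 0 | 0 | 0
0 | 0 | 1 | 0 | 0
0 | 1 | 0 | 0 | 0
0 | 1 | 1 | 0 | 0
1 | 0 | 0 | 0 | 0
1 | 0 | 1 | 1 | 1
1 | 1 | 0 | 0 | 0
1 | 1 | 1 | 0 | 0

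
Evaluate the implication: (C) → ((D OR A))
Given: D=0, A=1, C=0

Antecedent (C) = 0; consequent ((D OR A)) = 1.
0 → 1 = 1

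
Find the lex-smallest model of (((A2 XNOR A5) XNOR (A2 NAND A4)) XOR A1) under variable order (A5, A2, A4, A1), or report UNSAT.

A5=0, A2=0, A4=0, A1=0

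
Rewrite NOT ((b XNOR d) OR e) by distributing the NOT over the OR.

NOT (b XNOR d) AND NOT e
De Morgan's: NOT(OR of terms) = AND of negations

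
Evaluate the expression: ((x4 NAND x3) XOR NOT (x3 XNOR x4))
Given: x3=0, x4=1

Substituting: ((1 NAND 0) XOR NOT (0 XNOR 1))
= 0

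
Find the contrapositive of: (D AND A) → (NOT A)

Contrapositive: A → NOT (D AND A)
Note: A statement and its contrapositive are logically equivalent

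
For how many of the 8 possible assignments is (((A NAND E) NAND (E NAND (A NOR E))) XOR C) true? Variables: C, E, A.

Satisfying assignments: (0,1,1), (1,0,0), (1,0,1), (1,1,0)
Count: 4 out of 8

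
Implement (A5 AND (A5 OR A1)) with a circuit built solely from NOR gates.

((A5 NOR A5) NOR (((A5 NOR A1) NOR (A5 NOR A1)) NOR ((A5 NOR A1) NOR (A5 NOR A1))))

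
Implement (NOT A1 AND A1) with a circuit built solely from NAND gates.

(((A1 NAND A1) NAND A1) NAND ((A1 NAND A1) NAND A1))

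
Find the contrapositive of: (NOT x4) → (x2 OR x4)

Contrapositive: NOT (x2 OR x4) → x4
Note: A statement and its contrapositive are logically equivalent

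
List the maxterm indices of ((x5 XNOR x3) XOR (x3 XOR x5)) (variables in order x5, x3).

ΠM() = TRUE (no maxterms)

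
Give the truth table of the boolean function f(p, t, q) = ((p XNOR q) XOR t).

p | t | q | Output
------------------
0 | 0 | 0 | 1
0 | 0 | 1 | 0
0 | 1 | 0 | 0
0 | 1 | 1 | 1
1 | 0 | 0 | 0
1 | 0 | 1 | 1
1 | 1 | 0 | 1
1 | 1 | 1 | 0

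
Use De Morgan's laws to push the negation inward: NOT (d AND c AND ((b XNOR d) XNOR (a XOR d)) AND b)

NOT d OR NOT c OR NOT ((b XNOR d) XNOR (a XOR d)) OR NOT b
De Morgan's: NOT(AND of terms) = OR of negations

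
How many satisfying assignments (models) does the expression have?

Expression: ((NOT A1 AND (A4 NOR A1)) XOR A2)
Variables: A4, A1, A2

Satisfying assignments: (0,0,0), (0,1,1), (1,0,1), (1,1,1)
Count: 4 out of 8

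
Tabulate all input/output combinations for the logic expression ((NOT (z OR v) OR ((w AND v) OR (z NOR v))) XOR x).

w | x | z | v | Output
----------------------
0 | 0 | 0 | 0 | 1
0 | 0 | 0 | 1 | 0
0 | 0 | 1 | 0 | 0
0 | 0 | 1 | 1 | 0
0 | 1 | 0 | 0 | 0
0 | 1 | 0 | 1 | 1
0 | 1 | 1 | 0 | 1
0 | 1 | 1 | 1 | 1
1 | 0 | 0 | 0 | 1
1 | 0 | 0 | 1 | 1
1 | 0 | 1 | 0 | 0
1 | 0 | 1 | 1 | 1
1 | 1 | 0 | 0 | 0
1 | 1 | 0 | 1 | 0
1 | 1 | 1 | 0 | 1
1 | 1 | 1 | 1 | 0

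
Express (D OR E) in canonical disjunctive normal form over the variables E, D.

(NOT E AND D) OR (E AND NOT D) OR (E AND D)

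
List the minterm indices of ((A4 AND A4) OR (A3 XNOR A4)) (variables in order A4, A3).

Σm(0, 2, 3) = (NOT A4 AND NOT A3) OR (A4 AND NOT A3) OR (A4 AND A3)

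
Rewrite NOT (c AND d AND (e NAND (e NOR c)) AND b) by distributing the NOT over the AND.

NOT c OR NOT d OR NOT (e NAND (e NOR c)) OR NOT b
De Morgan's: NOT(AND of terms) = OR of negations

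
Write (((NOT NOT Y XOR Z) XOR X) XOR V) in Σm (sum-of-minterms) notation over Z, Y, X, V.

Σm(1, 2, 4, 7, 8, 11, 13, 14) = (NOT Z AND NOT Y AND NOT X AND V) OR (NOT Z AND NOT Y AND X AND NOT V) OR (NOT Z AND Y AND NOT X AND NOT V) OR (NOT Z AND Y AND X AND V) OR (Z AND NOT Y AND NOT X AND NOT V) OR (Z AND NOT Y AND X AND V) OR (Z AND Y AND NOT X AND V) OR (Z AND Y AND X AND NOT V)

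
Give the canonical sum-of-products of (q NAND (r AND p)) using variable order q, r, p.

Σm(0, 1, 2, 3, 4, 5, 6) = (NOT q AND NOT r AND NOT p) OR (NOT q AND NOT r AND p) OR (NOT q AND r AND NOT p) OR (NOT q AND r AND p) OR (q AND NOT r AND NOT p) OR (q AND NOT r AND p) OR (q AND r AND NOT p)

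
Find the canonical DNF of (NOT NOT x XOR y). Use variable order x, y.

(NOT x AND y) OR (x AND NOT y)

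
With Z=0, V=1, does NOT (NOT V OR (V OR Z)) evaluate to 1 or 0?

Substituting: NOT (NOT 1 OR (1 OR 0))
= 0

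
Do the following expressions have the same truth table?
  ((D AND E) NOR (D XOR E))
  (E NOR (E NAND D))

No. Counterexample: with D=0, E=0, Expression 1 = 1 but Expression 2 = 0.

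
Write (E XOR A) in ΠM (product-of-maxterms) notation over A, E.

ΠM(0, 3) = (A OR E) AND (NOT A OR NOT E)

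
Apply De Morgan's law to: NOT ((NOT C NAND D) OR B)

NOT (NOT C NAND D) AND NOT B
De Morgan's: NOT(OR of terms) = AND of negations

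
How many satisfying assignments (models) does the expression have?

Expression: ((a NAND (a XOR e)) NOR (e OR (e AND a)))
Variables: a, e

Satisfying assignments: (1,0)
Count: 1 out of 4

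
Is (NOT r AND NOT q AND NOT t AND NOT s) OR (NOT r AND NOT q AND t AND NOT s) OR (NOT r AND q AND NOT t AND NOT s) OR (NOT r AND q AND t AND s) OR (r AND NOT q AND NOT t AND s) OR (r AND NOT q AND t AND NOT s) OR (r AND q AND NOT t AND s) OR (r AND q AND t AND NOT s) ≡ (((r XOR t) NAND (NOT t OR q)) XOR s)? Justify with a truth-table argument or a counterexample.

Yes, they are equivalent — the two output columns agree on all 16 assignments:
r | q | t | s | Expression 1 | Expression 2
-------------------------------------------
0 | 0 | 0 | 0 | 1 | 1
0 | 0 | 0 | 1 | 0 | 0
0 | 0 | 1 | 0 | 1 | 1
0 | 0 | 1 | 1 | 0 | 0
0 | 1 | 0 | 0 | 1 | 1
0 | 1 | 0 | 1 | 0 | 0
0 | 1 | 1 | 0 | 0 | 0
0 | 1 | 1 | 1 | 1 | 1
1 | 0 | 0 | 0 | 0 | 0
1 | 0 | 0 | 1 | 1 | 1
1 | 0 | 1 | 0 | 1 | 1
1 | 0 | 1 | 1 | 0 | 0
1 | 1 | 0 | 0 | 0 | 0
1 | 1 | 0 | 1 | 1 | 1
1 | 1 | 1 | 0 | 1 | 1
1 | 1 | 1 | 1 | 0 | 0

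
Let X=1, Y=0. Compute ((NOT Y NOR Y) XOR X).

Substituting: ((NOT 0 NOR 0) XOR 1)
= 1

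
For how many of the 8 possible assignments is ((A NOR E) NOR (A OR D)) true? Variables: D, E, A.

Satisfying assignments: (0,1,0)
Count: 1 out of 8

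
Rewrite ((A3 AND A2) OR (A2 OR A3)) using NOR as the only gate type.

((((A3 NOR A3) NOR (A2 NOR A2)) NOR ((A2 NOR A3) NOR (A2 NOR A3))) NOR (((A3 NOR A3) NOR (A2 NOR A2)) NOR ((A2 NOR A3) NOR (A2 NOR A3))))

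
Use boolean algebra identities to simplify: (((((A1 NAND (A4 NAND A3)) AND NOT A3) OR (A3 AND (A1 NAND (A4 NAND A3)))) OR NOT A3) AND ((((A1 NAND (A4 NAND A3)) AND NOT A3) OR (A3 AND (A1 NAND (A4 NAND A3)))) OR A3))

By distribution ((E OR v) AND (E OR NOT v) = E) then distribution ((E AND v) OR (E AND NOT v) = E):
= (A1 NAND (A4 NAND A3))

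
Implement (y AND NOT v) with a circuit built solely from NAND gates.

((y NAND (v NAND v)) NAND (y NAND (v NAND v)))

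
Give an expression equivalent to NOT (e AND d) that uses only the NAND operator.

(((e NAND d) NAND (e NAND d)) NAND ((e NAND d) NAND (e NAND d)))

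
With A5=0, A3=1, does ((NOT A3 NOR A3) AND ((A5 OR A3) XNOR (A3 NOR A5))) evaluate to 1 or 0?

Substituting: ((NOT 1 NOR 1) AND ((0 OR 1) XNOR (1 NOR 0)))
= 0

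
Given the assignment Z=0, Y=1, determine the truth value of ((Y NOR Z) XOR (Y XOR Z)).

Substituting: ((1 NOR 0) XOR (1 XOR 0))
= 1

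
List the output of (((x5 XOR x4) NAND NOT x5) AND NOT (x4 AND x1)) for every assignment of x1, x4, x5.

x1 | x4 | x5 | Output
---------------------
0 | 0 | 0 | 1
0 | 0 | 1 | 1
0 | 1 | 0 | 0
0 | 1 | 1 | 1
1 | 0 | 0 | 1
1 | 0 | 1 | 1
1 | 1 | 0 | 0
1 | 1 | 1 | 0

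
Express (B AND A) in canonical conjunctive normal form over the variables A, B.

(A OR B) AND (A OR NOT B) AND (NOT A OR B)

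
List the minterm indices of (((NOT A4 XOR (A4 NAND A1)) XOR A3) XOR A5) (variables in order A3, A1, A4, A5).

Σm(1, 2, 5, 7, 8, 11, 12, 14) = (NOT A3 AND NOT A1 AND NOT A4 AND A5) OR (NOT A3 AND NOT A1 AND A4 AND NOT A5) OR (NOT A3 AND A1 AND NOT A4 AND A5) OR (NOT A3 AND A1 AND A4 AND A5) OR (A3 AND NOT A1 AND NOT A4 AND NOT A5) OR (A3 AND NOT A1 AND A4 AND A5) OR (A3 AND A1 AND NOT A4 AND NOT A5) OR (A3 AND A1 AND A4 AND NOT A5)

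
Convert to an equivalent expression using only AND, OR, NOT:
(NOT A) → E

A OR E
(Implication elimination: A → B = NOT A OR B)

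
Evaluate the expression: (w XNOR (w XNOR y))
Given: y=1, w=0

Substituting: (0 XNOR (0 XNOR 1))
= 1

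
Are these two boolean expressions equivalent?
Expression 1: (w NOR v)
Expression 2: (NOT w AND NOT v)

Yes, they are equivalent — the two output columns agree on all 4 assignments:
w | v | Expression 1 | Expression 2
-----------------------------------
0 | 0 | 1 | 1
0 | 1 | 0 | 0
1 | 0 | 0 | 0
1 | 1 | 0 | 0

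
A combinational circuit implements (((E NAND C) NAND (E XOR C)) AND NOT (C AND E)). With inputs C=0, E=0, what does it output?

Substituting: (((0 NAND 0) NAND (0 XOR 0)) AND NOT (0 AND 0))
= 1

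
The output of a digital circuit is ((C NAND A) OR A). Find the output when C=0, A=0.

Substituting: ((0 NAND 0) OR 0)
= 1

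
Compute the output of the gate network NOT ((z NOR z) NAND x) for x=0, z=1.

Substituting: NOT ((1 NOR 1) NAND 0)
= 0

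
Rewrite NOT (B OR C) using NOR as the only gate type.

(((B NOR C) NOR (B NOR C)) NOR ((B NOR C) NOR (B NOR C)))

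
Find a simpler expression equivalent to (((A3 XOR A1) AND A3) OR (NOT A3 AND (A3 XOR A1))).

By distribution ((E AND v) OR (E AND NOT v) = E):
= (A3 XOR A1)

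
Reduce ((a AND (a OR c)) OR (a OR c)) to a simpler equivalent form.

By absorption (E OR (E AND v) = E):
= (a OR c)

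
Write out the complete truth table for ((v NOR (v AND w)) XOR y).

v | w | y | Output
------------------
0 | 0 | 0 | 1
0 | 0 | 1 | 0
0 | 1 | 0 | 1
0 | 1 | 1 | 0
1 | 0 | 0 | 0
1 | 0 | 1 | 1
1 | 1 | 0 | 0
1 | 1 | 1 | 1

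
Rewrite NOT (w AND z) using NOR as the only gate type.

(((w NOR w) NOR (z NOR z)) NOR ((w NOR w) NOR (z NOR z)))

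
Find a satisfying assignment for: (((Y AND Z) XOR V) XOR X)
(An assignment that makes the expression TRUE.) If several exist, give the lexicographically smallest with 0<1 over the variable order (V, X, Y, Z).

V=0, X=0, Y=1, Z=1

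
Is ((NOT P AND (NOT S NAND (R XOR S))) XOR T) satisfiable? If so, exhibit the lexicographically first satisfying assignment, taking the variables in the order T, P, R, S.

T=0, P=0, R=0, S=0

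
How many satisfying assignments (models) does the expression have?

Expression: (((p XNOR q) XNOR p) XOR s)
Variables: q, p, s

Satisfying assignments: (0,0,1), (0,1,1), (1,0,0), (1,1,0)
Count: 4 out of 8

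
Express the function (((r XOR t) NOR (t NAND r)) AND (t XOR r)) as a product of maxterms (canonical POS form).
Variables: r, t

ΠM(0, 1, 2, 3) = (r OR t) AND (r OR NOT t) AND (NOT r OR t) AND (NOT r OR NOT t)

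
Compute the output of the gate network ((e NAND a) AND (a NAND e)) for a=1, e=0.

Substituting: ((0 NAND 1) AND (1 NAND 0))
= 1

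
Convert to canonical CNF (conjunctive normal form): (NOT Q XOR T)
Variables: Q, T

(Q OR NOT T) AND (NOT Q OR T)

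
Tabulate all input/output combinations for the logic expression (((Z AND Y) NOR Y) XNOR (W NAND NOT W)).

Y | Z | W | Output
------------------
0 | 0 | 0 | 1
0 | 0 | 1 | 1
0 | 1 | 0 | 1
0 | 1 | 1 | 1
1 | 0 | 0 | 0
1 | 0 | 1 | 0
1 | 1 | 0 | 0
1 | 1 | 1 | 0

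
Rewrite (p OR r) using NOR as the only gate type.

((p NOR r) NOR (p NOR r))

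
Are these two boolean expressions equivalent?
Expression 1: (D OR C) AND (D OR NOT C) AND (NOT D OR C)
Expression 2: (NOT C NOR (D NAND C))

Yes, they are equivalent — the two output columns agree on all 4 assignments:
D | C | Expression 1 | Expression 2
-----------------------------------
0 | 0 | 0 | 0
0 | 1 | 0 | 0
1 | 0 | 0 | 0
1 | 1 | 1 | 1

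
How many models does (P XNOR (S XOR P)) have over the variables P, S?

Satisfying assignments: (0,0), (1,0)
Count: 2 out of 4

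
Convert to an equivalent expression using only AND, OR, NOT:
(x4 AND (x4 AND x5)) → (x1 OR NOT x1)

NOT (x4 AND (x4 AND x5)) OR (x1 OR NOT x1)
(Implication elimination: A → B = NOT A OR B)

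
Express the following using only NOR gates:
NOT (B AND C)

(((B NOR B) NOR (C NOR C)) NOR ((B NOR B) NOR (C NOR C)))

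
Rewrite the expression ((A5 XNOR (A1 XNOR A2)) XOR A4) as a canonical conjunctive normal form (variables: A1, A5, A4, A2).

(A1 OR A5 OR A4 OR A2) AND (A1 OR A5 OR NOT A4 OR NOT A2) AND (A1 OR NOT A5 OR A4 OR NOT A2) AND (A1 OR NOT A5 OR NOT A4 OR A2) AND (NOT A1 OR A5 OR A4 OR NOT A2) AND (NOT A1 OR A5 OR NOT A4 OR A2) AND (NOT A1 OR NOT A5 OR A4 OR A2) AND (NOT A1 OR NOT A5 OR NOT A4 OR NOT A2)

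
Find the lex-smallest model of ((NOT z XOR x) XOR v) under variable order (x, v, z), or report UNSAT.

x=0, v=0, z=0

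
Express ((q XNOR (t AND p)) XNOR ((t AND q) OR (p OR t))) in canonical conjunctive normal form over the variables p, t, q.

(p OR t OR q) AND (p OR NOT t OR NOT q) AND (NOT p OR t OR NOT q) AND (NOT p OR NOT t OR q)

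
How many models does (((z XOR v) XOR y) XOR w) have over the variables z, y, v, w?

Satisfying assignments: (0,0,0,1), (0,0,1,0), (0,1,0,0), (0,1,1,1), (1,0,0,0), (1,0,1,1), (1,1,0,1), (1,1,1,0)
Count: 8 out of 16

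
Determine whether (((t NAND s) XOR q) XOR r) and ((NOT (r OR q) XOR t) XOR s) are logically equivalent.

No. Counterexample: with t=0, s=0, q=1, r=1, Expression 1 = 1 but Expression 2 = 0.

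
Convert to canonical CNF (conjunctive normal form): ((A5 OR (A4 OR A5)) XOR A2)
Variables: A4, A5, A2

(A4 OR A5 OR A2) AND (A4 OR NOT A5 OR NOT A2) AND (NOT A4 OR A5 OR NOT A2) AND (NOT A4 OR NOT A5 OR NOT A2)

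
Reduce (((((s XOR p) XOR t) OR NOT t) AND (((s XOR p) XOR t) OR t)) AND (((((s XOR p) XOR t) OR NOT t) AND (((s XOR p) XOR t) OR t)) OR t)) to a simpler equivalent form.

By absorption (E AND (E OR v) = E) then distribution ((E OR v) AND (E OR NOT v) = E):
= ((s XOR p) XOR t)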